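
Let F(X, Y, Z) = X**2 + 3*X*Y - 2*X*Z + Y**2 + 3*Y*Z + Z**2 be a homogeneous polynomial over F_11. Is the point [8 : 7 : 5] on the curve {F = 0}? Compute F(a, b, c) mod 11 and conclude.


F(8,7,5) ≡ 1 (mod 11); P is NOT on the curve.

Evaluate F(8, 7, 5) term-by-term (mod 11).
  X**2 ↦ 1·64·1·1 = 64
  3*X*Y ↦ 3·8·7·1 = 168
  -2*X*Z ↦ -2·8·1·5 = -80
  Y**2 ↦ 1·1·49·1 = 49
  3*Y*Z ↦ 3·1·7·5 = 105
  Z**2 ↦ 1·1·1·25 = 25
Sum: F(8, 7, 5) = (64) + (168) + (-80) + (49) + (105) + (25) = 331.
Reducing mod 11: 331 ≡ 1 (mod 11).
Since F(a, b, c) ≡ 1 ≠ 0 (mod 11), P does NOT lie on the curve.


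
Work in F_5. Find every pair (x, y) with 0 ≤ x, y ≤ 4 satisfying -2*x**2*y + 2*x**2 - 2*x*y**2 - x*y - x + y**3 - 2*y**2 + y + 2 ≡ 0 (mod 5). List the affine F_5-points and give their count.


Affine F_5-points: {(1, 4), (2, 4), (3, 1), (4, 0)}; count = 4.

For each of the 25 pairs (x, y) ∈ F_5², evaluate f(x, y) mod 5. Record the zeros.
  x = 0: [0↦2, 1↦2, 2↦4, 3↦4, 4↦3]  zeros at y ∈ ∅
  x = 1: [0↦3, 1↦3, 2↦1, 3↦3, 4↦0]  zeros at y ∈ {4}
  x = 2: [0↦3, 1↦4, 2↦4, 3↦4, 4↦0]  zeros at y ∈ {4}
  x = 3: [0↦2, 1↦0, 2↦3, 3↦2, 4↦3]  zeros at y ∈ {1}
  x = 4: [0↦0, 1↦1, 2↦3, 3↦2, 4↦4]  zeros at y ∈ {0}
Collecting zeros: affine points = {(1, 4), (2, 4), (3, 1), (4, 0)}.
Total count |C(F_5)_aff| = 4.


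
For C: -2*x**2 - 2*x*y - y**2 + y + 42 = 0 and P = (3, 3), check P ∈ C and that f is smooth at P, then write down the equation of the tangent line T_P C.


Tangent line at P: -18*x - 11*y + 87 = 0.

Step 1: f(3, 3) = 0, so P lies on C.
Step 2: partial derivatives
  f_x(x, y) = -4*x - 2*y, f_y(x, y) = -2*x - 2*y + 1.
  f_x(P) = -18, f_y(P) = -11 (gradient nonzero, so P is smooth).
Step 3: tangent line at P: -18·(x − 3) + -11·(y − 3) = 0.
Expanding: -18*x - 11*y + 87 = 0.


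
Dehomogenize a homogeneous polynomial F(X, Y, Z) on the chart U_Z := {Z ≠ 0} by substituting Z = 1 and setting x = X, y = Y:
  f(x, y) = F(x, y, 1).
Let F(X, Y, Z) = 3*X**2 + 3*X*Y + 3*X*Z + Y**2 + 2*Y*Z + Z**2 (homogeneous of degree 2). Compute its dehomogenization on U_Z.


f(x, y) = 3*x**2 + 3*x*y + 3*x + y**2 + 2*y + 1

On U_Z we set Z = 1. Each monomial c·X^i·Y^j·Z^k in F becomes c·x^i·y^j·1^k = c·x^i·y^j.
Substituting Z = 1: F(X, Y, 1) = 3*x**2 + 3*x*y + 3*x + y**2 + 2*y + 1.
Note: deg(f) ≤ deg(F) = 2; strict inequality happens when F is divisible by Z (lost terms).


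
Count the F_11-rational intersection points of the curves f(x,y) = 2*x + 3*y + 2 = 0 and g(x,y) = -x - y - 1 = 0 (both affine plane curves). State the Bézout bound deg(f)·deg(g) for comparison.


Common zeros: {(10, 0)}; count = 1; Bézout bound = 1.

deg(f) = 1, deg(g) = 1, so Bézout bound = 1.
Scan x ∈ F_11. For each x, list the y ∈ F_11 with f(x, y) ≡ 0 and those with g(x, y) ≡ 0 (mod 11); the common zeros in that column are the intersection.
  x = 0: f ≡ 0 at y ∈ {3}; g ≡ 0 at y ∈ {10}; common: ∅.
  x = 1: f ≡ 0 at y ∈ {6}; g ≡ 0 at y ∈ {9}; common: ∅.
  x = 2: f ≡ 0 at y ∈ {9}; g ≡ 0 at y ∈ {8}; common: ∅.
  x = 3: f ≡ 0 at y ∈ {1}; g ≡ 0 at y ∈ {7}; common: ∅.
  x = 4: f ≡ 0 at y ∈ {4}; g ≡ 0 at y ∈ {6}; common: ∅.
  x = 5: f ≡ 0 at y ∈ {7}; g ≡ 0 at y ∈ {5}; common: ∅.
  x = 6: f ≡ 0 at y ∈ {10}; g ≡ 0 at y ∈ {4}; common: ∅.
  x = 7: f ≡ 0 at y ∈ {2}; g ≡ 0 at y ∈ {3}; common: ∅.
  x = 8: f ≡ 0 at y ∈ {5}; g ≡ 0 at y ∈ {2}; common: ∅.
  x = 9: f ≡ 0 at y ∈ {8}; g ≡ 0 at y ∈ {1}; common: ∅.
  x = 10: f ≡ 0 at y ∈ {0}; g ≡ 0 at y ∈ {0}; common: {0}.
Collecting: common zeros = {(10, 0)}, so the count is 1.
Comparison with the Bézout bound: 1 ≤ 1 = deg(f)·deg(g), as expected for curves with no common component (the bound is attained).


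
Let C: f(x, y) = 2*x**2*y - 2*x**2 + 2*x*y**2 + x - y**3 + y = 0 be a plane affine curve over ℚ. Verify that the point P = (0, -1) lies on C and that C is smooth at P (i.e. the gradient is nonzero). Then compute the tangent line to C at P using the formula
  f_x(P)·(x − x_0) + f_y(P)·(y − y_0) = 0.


Tangent line at P: 3*x - 2*y - 2 = 0.

Step 1: f(0, -1) = 0, so P lies on C.
Step 2: partial derivatives
  f_x(x, y) = 4*x*y - 4*x + 2*y**2 + 1, f_y(x, y) = 2*x**2 + 4*x*y - 3*y**2 + 1.
  f_x(P) = 3, f_y(P) = -2 (gradient nonzero, so P is smooth).
Step 3: tangent line at P: 3·(x − 0) + -2·(y − -1) = 0.
Expanding: 3*x - 2*y - 2 = 0.


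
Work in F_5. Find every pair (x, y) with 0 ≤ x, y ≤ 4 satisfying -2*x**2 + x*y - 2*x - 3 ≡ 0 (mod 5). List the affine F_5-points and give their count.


Affine F_5-points: {(1, 2), (2, 0), (3, 4), (4, 2)}; count = 4.

For each of the 25 pairs (x, y) ∈ F_5², evaluate f(x, y) mod 5. Record the zeros.
  x = 0: [0↦2, 1↦2, 2↦2, 3↦2, 4↦2]  zeros at y ∈ ∅
  x = 1: [0↦3, 1↦4, 2↦0, 3↦1, 4↦2]  zeros at y ∈ {2}
  x = 2: [0↦0, 1↦2, 2↦4, 3↦1, 4↦3]  zeros at y ∈ {0}
  x = 3: [0↦3, 1↦1, 2↦4, 3↦2, 4↦0]  zeros at y ∈ {4}
  x = 4: [0↦2, 1↦1, 2↦0, 3↦4, 4↦3]  zeros at y ∈ {2}
Collecting zeros: affine points = {(1, 2), (2, 0), (3, 4), (4, 2)}.
Total count |C(F_5)_aff| = 4.


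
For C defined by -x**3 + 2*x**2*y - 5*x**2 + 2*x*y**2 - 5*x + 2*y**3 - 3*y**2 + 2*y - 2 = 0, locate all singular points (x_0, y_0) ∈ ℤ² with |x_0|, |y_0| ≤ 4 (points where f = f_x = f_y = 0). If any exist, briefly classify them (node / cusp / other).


Singular points: {(-1, 1)}; classification: cusp.

Compute partial derivatives:
  f_x = -3*x**2 + 4*x*y - 10*x + 2*y**2 - 5.
  f_y = 2*x**2 + 4*x*y + 6*y**2 - 6*y + 2.
Scan x_0 ∈ {−4, ..., 4}. For each x_0, f_y(x_0, y) is a polynomial in y; find its integer roots y ∈ {−4, ..., 4}, then test f_x and f at those candidates.
  x = -4: f_y(-4, y) = 6*y**2 - 22*y + 34; no integer root y with |y| ≤ 4.
  x = -3: f_y(-3, y) = 6*y**2 - 18*y + 20; no integer root y with |y| ≤ 4.
  x = -2: f_y(-2, y) = 6*y**2 - 14*y + 10; no integer root y with |y| ≤ 4.
  x = -1: f_y(-1, y) = 6*y**2 - 10*y + 4; vanishes at y ∈ {1}. (-1, 1): f_x = 0, f = 0 — SINGULAR.
  x = 0: f_y(0, y) = 6*y**2 - 6*y + 2; no integer root y with |y| ≤ 4.
  x = 1: f_y(1, y) = 6*y**2 - 2*y + 4; no integer root y with |y| ≤ 4.
  x = 2: f_y(2, y) = 6*y**2 + 2*y + 10; no integer root y with |y| ≤ 4.
  x = 3: f_y(3, y) = 6*y**2 + 6*y + 20; no integer root y with |y| ≤ 4.
  x = 4: f_y(4, y) = 6*y**2 + 10*y + 34; no integer root y with |y| ≤ 4.
Only singular point on the grid: (-1, 1).
Classify: substitute x = -1 + u, y = 1 + v and expand: f = -u**3 + 2*u**2*v + 2*u*v**2 + 2*v**3 + v**2.
No constant or linear terms (consistent with a singular point). Quadratic part: v**2. Cubic part: -u**3 + 2*u**2*v + 2*u*v**2 + 2*v**3.
The quadratic part v**2 is a perfect square, so there is a single (double) tangent line v = 0, i.e. y = 1. Restricting the cubic part to that line (v = 0) leaves -u**3 ≠ 0, so f is not divisible by v and the branch is v² ≈ u**3 to lowest order — this is a cusp.
Classification: cusp.


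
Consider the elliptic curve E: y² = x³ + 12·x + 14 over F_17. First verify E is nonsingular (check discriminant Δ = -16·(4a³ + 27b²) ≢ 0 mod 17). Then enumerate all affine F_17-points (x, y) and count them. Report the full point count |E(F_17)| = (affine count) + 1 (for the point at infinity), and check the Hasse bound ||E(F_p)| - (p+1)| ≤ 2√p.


Affine points = {(3, 3), (3, 14), (6, 8), (6, 9), (7, 4), (7, 13), (9, 1), (9, 16), (11, 7), (11, 10), (12, 4), (12, 13), (13, 2), (13, 15), (14, 6), (14, 11), (15, 4), (15, 13), (16, 1), (16, 16)}; affine count = 20; |E(F_17)| = 21.

Discriminant check: Δ ∝ 4a³ + 27b² = 4·12³ + 27·14² = 4·1728 + 27·196 ≡ 15 (mod 17). Nonzero ⇒ E is nonsingular.
For each x ∈ F_17, compute rhs = x³ + 12·x + 14 mod 17, then count y ∈ F_17 with y² ≡ rhs.
  x = 0: rhs = 14, matching y values: none (0 points).
  x = 1: rhs = 10, matching y values: none (0 points).
  x = 2: rhs = 12, matching y values: none (0 points).
  x = 3: rhs = 9, matching y values: 3, 14 (2 points).
  x = 4: rhs = 7, matching y values: none (0 points).
  x = 5: rhs = 12, matching y values: none (0 points).
  x = 6: rhs = 13, matching y values: 8, 9 (2 points).
  x = 7: rhs = 16, matching y values: 4, 13 (2 points).
  x = 8: rhs = 10, matching y values: none (0 points).
  x = 9: rhs = 1, matching y values: 1, 16 (2 points).
  x = 10: rhs = 12, matching y values: none (0 points).
  x = 11: rhs = 15, matching y values: 7, 10 (2 points).
  x = 12: rhs = 16, matching y values: 4, 13 (2 points).
  x = 13: rhs = 4, matching y values: 2, 15 (2 points).
  x = 14: rhs = 2, matching y values: 6, 11 (2 points).
  x = 15: rhs = 16, matching y values: 4, 13 (2 points).
  x = 16: rhs = 1, matching y values: 1, 16 (2 points).
Total affine count: 20.
Full point count |E(F_17)| = 20 + 1 = 21.
Hasse bound: |21 − (17+1)| = |3| = 3 ≤ 2√17 ≈ 8.2462 ✓.


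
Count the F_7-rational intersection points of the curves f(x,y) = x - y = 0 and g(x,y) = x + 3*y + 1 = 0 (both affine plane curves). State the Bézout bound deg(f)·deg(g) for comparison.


Common zeros: {(5, 5)}; count = 1; Bézout bound = 1.

deg(f) = 1, deg(g) = 1, so Bézout bound = 1.
Scan x ∈ F_7. For each x, list the y ∈ F_7 with f(x, y) ≡ 0 and those with g(x, y) ≡ 0 (mod 7); the common zeros in that column are the intersection.
  x = 0: f ≡ 0 at y ∈ {0}; g ≡ 0 at y ∈ {2}; common: ∅.
  x = 1: f ≡ 0 at y ∈ {1}; g ≡ 0 at y ∈ {4}; common: ∅.
  x = 2: f ≡ 0 at y ∈ {2}; g ≡ 0 at y ∈ {6}; common: ∅.
  x = 3: f ≡ 0 at y ∈ {3}; g ≡ 0 at y ∈ {1}; common: ∅.
  x = 4: f ≡ 0 at y ∈ {4}; g ≡ 0 at y ∈ {3}; common: ∅.
  x = 5: f ≡ 0 at y ∈ {5}; g ≡ 0 at y ∈ {5}; common: {5}.
  x = 6: f ≡ 0 at y ∈ {6}; g ≡ 0 at y ∈ {0}; common: ∅.
Collecting: common zeros = {(5, 5)}, so the count is 1.
Comparison with the Bézout bound: 1 ≤ 1 = deg(f)·deg(g), as expected for curves with no common component (the bound is attained).


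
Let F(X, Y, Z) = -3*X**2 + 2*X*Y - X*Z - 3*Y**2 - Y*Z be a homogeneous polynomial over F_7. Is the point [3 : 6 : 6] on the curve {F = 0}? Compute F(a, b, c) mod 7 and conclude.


F(3,6,6) ≡ 1 (mod 7); P is NOT on the curve.

Evaluate F(3, 6, 6) term-by-term (mod 7).
  -3*X**2 ↦ -3·9·1·1 = -27
  2*X*Y ↦ 2·3·6·1 = 36
  -X*Z ↦ -1·3·1·6 = -18
  -3*Y**2 ↦ -3·1·36·1 = -108
  -Y*Z ↦ -1·1·6·6 = -36
Sum: F(3, 6, 6) = (-27) + (36) + (-18) + (-108) + (-36) = -153.
Reducing mod 7: -153 ≡ 1 (mod 7).
Since F(a, b, c) ≡ 1 ≠ 0 (mod 7), P does NOT lie on the curve.


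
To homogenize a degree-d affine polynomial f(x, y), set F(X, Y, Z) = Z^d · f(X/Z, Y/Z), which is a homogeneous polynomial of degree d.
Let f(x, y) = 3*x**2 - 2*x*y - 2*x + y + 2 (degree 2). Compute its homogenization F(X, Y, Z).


F(X, Y, Z) = 3*X**2 - 2*X*Y - 2*X*Z + Y*Z + 2*Z**2

deg(f) = 2.
Substitute x = X/Z, y = Y/Z into f, then multiply by Z^2.
  monomial 3·x^2·y^0 ↦ 3·X^2·Y^0·Z^0.
  monomial -2·x^1·y^1 ↦ -2·X^1·Y^1·Z^0.
  monomial -2·x^1·y^0 ↦ -2·X^1·Y^0·Z^1.
  monomial 1·x^0·y^1 ↦ 1·X^0·Y^1·Z^1.
  monomial 2·x^0·y^0 ↦ 2·X^0·Y^0·Z^2.
Collecting: F(X, Y, Z) = 3*X**2 - 2*X*Y - 2*X*Z + Y*Z + 2*Z**2.


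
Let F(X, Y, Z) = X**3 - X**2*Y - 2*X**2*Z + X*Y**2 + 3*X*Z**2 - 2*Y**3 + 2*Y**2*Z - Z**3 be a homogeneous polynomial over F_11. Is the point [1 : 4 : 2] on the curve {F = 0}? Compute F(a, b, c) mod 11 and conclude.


F(1,4,2) ≡ 4 (mod 11); P is NOT on the curve.

Evaluate F(1, 4, 2) term-by-term (mod 11).
  X**3 ↦ 1·1·1·1 = 1
  -X**2*Y ↦ -1·1·4·1 = -4
  -2*X**2*Z ↦ -2·1·1·2 = -4
  X*Y**2 ↦ 1·1·16·1 = 16
  3*X*Z**2 ↦ 3·1·1·4 = 12
  -2*Y**3 ↦ -2·1·64·1 = -128
  2*Y**2*Z ↦ 2·1·16·2 = 64
  -Z**3 ↦ -1·1·1·8 = -8
Sum: F(1, 4, 2) = (1) + (-4) + (-4) + (16) + (12) + (-128) + (64) + (-8) = -51.
Reducing mod 11: -51 ≡ 4 (mod 11).
Since F(a, b, c) ≡ 4 ≠ 0 (mod 11), P does NOT lie on the curve.


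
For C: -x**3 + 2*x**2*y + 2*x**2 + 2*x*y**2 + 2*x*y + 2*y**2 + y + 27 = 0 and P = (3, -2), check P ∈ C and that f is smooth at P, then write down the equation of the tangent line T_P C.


Tangent line at P: -35*x - 7*y + 91 = 0.

Step 1: f(3, -2) = 0, so P lies on C.
Step 2: partial derivatives
  f_x(x, y) = -3*x**2 + 4*x*y + 4*x + 2*y**2 + 2*y, f_y(x, y) = 2*x**2 + 4*x*y + 2*x + 4*y + 1.
  f_x(P) = -35, f_y(P) = -7 (gradient nonzero, so P is smooth).
Step 3: tangent line at P: -35·(x − 3) + -7·(y − -2) = 0.
Expanding: -35*x - 7*y + 91 = 0.


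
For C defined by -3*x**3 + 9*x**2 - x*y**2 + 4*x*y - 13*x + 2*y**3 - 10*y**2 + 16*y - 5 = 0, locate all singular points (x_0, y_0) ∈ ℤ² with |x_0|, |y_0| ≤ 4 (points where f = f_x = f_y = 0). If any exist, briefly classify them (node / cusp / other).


Singular points: {(1, 2)}; classification: cusp.

Compute partial derivatives:
  f_x = -9*x**2 + 18*x - y**2 + 4*y - 13.
  f_y = -2*x*y + 4*x + 6*y**2 - 20*y + 16.
Scan x_0 ∈ {−4, ..., 4}. For each x_0, f_y(x_0, y) is a polynomial in y; find its integer roots y ∈ {−4, ..., 4}, then test f_x and f at those candidates.
  x = -4: f_y(-4, y) = 6*y**2 - 12*y; vanishes at y ∈ {0, 2}. (-4, 0): f_x = -229 ≠ 0; (-4, 2): f_x = -225 ≠ 0.
  x = -3: f_y(-3, y) = 6*y**2 - 14*y + 4; vanishes at y ∈ {2}. (-3, 2): f_x = -144 ≠ 0.
  x = -2: f_y(-2, y) = 6*y**2 - 16*y + 8; vanishes at y ∈ {2}. (-2, 2): f_x = -81 ≠ 0.
  x = -1: f_y(-1, y) = 6*y**2 - 18*y + 12; vanishes at y ∈ {1, 2}. (-1, 1): f_x = -37 ≠ 0; (-1, 2): f_x = -36 ≠ 0.
  x = 0: f_y(0, y) = 6*y**2 - 20*y + 16; vanishes at y ∈ {2}. (0, 2): f_x = -9 ≠ 0.
  x = 1: f_y(1, y) = 6*y**2 - 22*y + 20; vanishes at y ∈ {2}. (1, 2): f_x = 0, f = 0 — SINGULAR.
  x = 2: f_y(2, y) = 6*y**2 - 24*y + 24; vanishes at y ∈ {2}. (2, 2): f_x = -9 ≠ 0.
  x = 3: f_y(3, y) = 6*y**2 - 26*y + 28; vanishes at y ∈ {2}. (3, 2): f_x = -36 ≠ 0.
  x = 4: f_y(4, y) = 6*y**2 - 28*y + 32; vanishes at y ∈ {2}. (4, 2): f_x = -81 ≠ 0.
Only singular point on the grid: (1, 2).
Classify: substitute x = 1 + u, y = 2 + v and expand: f = -3*u**3 - u*v**2 + 2*v**3 + v**2.
No constant or linear terms (consistent with a singular point). Quadratic part: v**2. Cubic part: -3*u**3 - u*v**2 + 2*v**3.
The quadratic part v**2 is a perfect square, so there is a single (double) tangent line v = 0, i.e. y = 2. Restricting the cubic part to that line (v = 0) leaves -3*u**3 ≠ 0, so f is not divisible by v and the branch is v² ≈ 3*u**3 to lowest order — this is a cusp.
Classification: cusp.


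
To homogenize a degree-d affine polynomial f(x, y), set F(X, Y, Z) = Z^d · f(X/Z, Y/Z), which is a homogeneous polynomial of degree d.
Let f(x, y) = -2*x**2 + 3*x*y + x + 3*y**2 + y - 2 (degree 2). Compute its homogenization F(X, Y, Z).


F(X, Y, Z) = -2*X**2 + 3*X*Y + X*Z + 3*Y**2 + Y*Z - 2*Z**2

deg(f) = 2.
Substitute x = X/Z, y = Y/Z into f, then multiply by Z^2.
  monomial -2·x^2·y^0 ↦ -2·X^2·Y^0·Z^0.
  monomial 3·x^1·y^1 ↦ 3·X^1·Y^1·Z^0.
  monomial 1·x^1·y^0 ↦ 1·X^1·Y^0·Z^1.
  monomial 3·x^0·y^2 ↦ 3·X^0·Y^2·Z^0.
  monomial 1·x^0·y^1 ↦ 1·X^0·Y^1·Z^1.
  monomial -2·x^0·y^0 ↦ -2·X^0·Y^0·Z^2.
Collecting: F(X, Y, Z) = -2*X**2 + 3*X*Y + X*Z + 3*Y**2 + Y*Z - 2*Z**2.


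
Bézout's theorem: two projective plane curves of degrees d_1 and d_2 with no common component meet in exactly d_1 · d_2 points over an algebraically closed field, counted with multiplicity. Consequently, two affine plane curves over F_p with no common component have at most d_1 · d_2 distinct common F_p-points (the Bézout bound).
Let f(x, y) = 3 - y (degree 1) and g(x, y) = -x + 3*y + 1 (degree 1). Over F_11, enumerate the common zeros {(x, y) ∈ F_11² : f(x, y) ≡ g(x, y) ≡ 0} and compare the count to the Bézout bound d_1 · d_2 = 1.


Common zeros: {(10, 3)}; count = 1; Bézout bound = 1.

deg(f) = 1, deg(g) = 1, so Bézout bound = 1.
Scan x ∈ F_11. For each x, list the y ∈ F_11 with f(x, y) ≡ 0 and those with g(x, y) ≡ 0 (mod 11); the common zeros in that column are the intersection.
  x = 0: f ≡ 0 at y ∈ {3}; g ≡ 0 at y ∈ {7}; common: ∅.
  x = 1: f ≡ 0 at y ∈ {3}; g ≡ 0 at y ∈ {0}; common: ∅.
  x = 2: f ≡ 0 at y ∈ {3}; g ≡ 0 at y ∈ {4}; common: ∅.
  x = 3: f ≡ 0 at y ∈ {3}; g ≡ 0 at y ∈ {8}; common: ∅.
  x = 4: f ≡ 0 at y ∈ {3}; g ≡ 0 at y ∈ {1}; common: ∅.
  x = 5: f ≡ 0 at y ∈ {3}; g ≡ 0 at y ∈ {5}; common: ∅.
  x = 6: f ≡ 0 at y ∈ {3}; g ≡ 0 at y ∈ {9}; common: ∅.
  x = 7: f ≡ 0 at y ∈ {3}; g ≡ 0 at y ∈ {2}; common: ∅.
  x = 8: f ≡ 0 at y ∈ {3}; g ≡ 0 at y ∈ {6}; common: ∅.
  x = 9: f ≡ 0 at y ∈ {3}; g ≡ 0 at y ∈ {10}; common: ∅.
  x = 10: f ≡ 0 at y ∈ {3}; g ≡ 0 at y ∈ {3}; common: {3}.
Collecting: common zeros = {(10, 3)}, so the count is 1.
Comparison with the Bézout bound: 1 ≤ 1 = deg(f)·deg(g), as expected for curves with no common component (the bound is attained).


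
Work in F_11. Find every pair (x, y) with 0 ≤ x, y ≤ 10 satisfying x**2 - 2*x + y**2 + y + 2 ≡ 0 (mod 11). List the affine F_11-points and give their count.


Affine F_11-points: {(0, 4), (0, 6), (2, 4), (2, 6), (3, 2), (3, 8), (4, 3), (4, 7), (9, 3), (9, 7), (10, 2), (10, 8)}; count = 12.

For each of the 121 pairs (x, y) ∈ F_11², evaluate f(x, y) mod 11. Record the zeros.
  x = 0: [0↦2, 1↦4, 2↦8, 3↦3, 4↦0, 5↦10, 6↦0, 7↦3, 8↦8, 9↦4, 10↦2]  zeros at y ∈ {4, 6}
  x = 1: [0↦1, 1↦3, 2↦7, 3↦2, 4↦10, 5↦9, 6↦10, 7↦2, 8↦7, 9↦3, 10↦1]  zeros at y ∈ ∅
  x = 2: [0↦2, 1↦4, 2↦8, 3↦3, 4↦0, 5↦10, 6↦0, 7↦3, 8↦8, 9↦4, 10↦2]  zeros at y ∈ {4, 6}
  x = 3: [0↦5, 1↦7, 2↦0, 3↦6, 4↦3, 5↦2, 6↦3, 7↦6, 8↦0, 9↦7, 10↦5]  zeros at y ∈ {2, 8}
  x = 4: [0↦10, 1↦1, 2↦5, 3↦0, 4↦8, 5↦7, 6↦8, 7↦0, 8↦5, 9↦1, 10↦10]  zeros at y ∈ {3, 7}
  x = 5: [0↦6, 1↦8, 2↦1, 3↦7, 4↦4, 5↦3, 6↦4, 7↦7, 8↦1, 9↦8, 10↦6]  zeros at y ∈ ∅
  x = 6: [0↦4, 1↦6, 2↦10, 3↦5, 4↦2, 5↦1, 6↦2, 7↦5, 8↦10, 9↦6, 10↦4]  zeros at y ∈ ∅
  x = 7: [0↦4, 1↦6, 2↦10, 3↦5, 4↦2, 5↦1, 6↦2, 7↦5, 8↦10, 9↦6, 10↦4]  zeros at y ∈ ∅
  x = 8: [0↦6, 1↦8, 2↦1, 3↦7, 4↦4, 5↦3, 6↦4, 7↦7, 8↦1, 9↦8, 10↦6]  zeros at y ∈ ∅
  x = 9: [0↦10, 1↦1, 2↦5, 3↦0, 4↦8, 5↦7, 6↦8, 7↦0, 8↦5, 9↦1, 10↦10]  zeros at y ∈ {3, 7}
  x = 10: [0↦5, 1↦7, 2↦0, 3↦6, 4↦3, 5↦2, 6↦3, 7↦6, 8↦0, 9↦7, 10↦5]  zeros at y ∈ {2, 8}
Collecting zeros: affine points = {(0, 4), (0, 6), (2, 4), (2, 6), (3, 2), (3, 8), (4, 3), (4, 7), (9, 3), (9, 7), (10, 2), (10, 8)}.
Total count |C(F_11)_aff| = 12.


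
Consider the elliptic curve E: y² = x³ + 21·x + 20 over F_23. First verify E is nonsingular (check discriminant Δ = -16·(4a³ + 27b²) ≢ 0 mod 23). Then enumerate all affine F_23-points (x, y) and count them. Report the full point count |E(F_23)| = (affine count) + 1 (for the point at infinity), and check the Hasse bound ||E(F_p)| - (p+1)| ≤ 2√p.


Affine points = {(2, 1), (2, 22), (3, 8), (3, 15), (7, 2), (7, 21), (9, 8), (9, 15), (11, 8), (11, 15), (13, 11), (13, 12), (16, 6), (16, 17), (17, 0), (21, 4), (21, 19)}; affine count = 17; |E(F_23)| = 18.

Discriminant check: Δ ∝ 4a³ + 27b² = 4·21³ + 27·20² = 4·9261 + 27·400 ≡ 4 (mod 23). Nonzero ⇒ E is nonsingular.
For each x ∈ F_23, compute rhs = x³ + 21·x + 20 mod 23, then count y ∈ F_23 with y² ≡ rhs.
  x = 0: rhs = 20, matching y values: none (0 points).
  x = 1: rhs = 19, matching y values: none (0 points).
  x = 2: rhs = 1, matching y values: 1, 22 (2 points).
  x = 3: rhs = 18, matching y values: 8, 15 (2 points).
  x = 4: rhs = 7, matching y values: none (0 points).
  x = 5: rhs = 20, matching y values: none (0 points).
  x = 6: rhs = 17, matching y values: none (0 points).
  x = 7: rhs = 4, matching y values: 2, 21 (2 points).
  x = 8: rhs = 10, matching y values: none (0 points).
  x = 9: rhs = 18, matching y values: 8, 15 (2 points).
  x = 10: rhs = 11, matching y values: none (0 points).
  x = 11: rhs = 18, matching y values: 8, 15 (2 points).
  x = 12: rhs = 22, matching y values: none (0 points).
  x = 13: rhs = 6, matching y values: 11, 12 (2 points).
  x = 14: rhs = 22, matching y values: none (0 points).
  x = 15: rhs = 7, matching y values: none (0 points).
  x = 16: rhs = 13, matching y values: 6, 17 (2 points).
  x = 17: rhs = 0, matching y values: 0 (1 points).
  x = 18: rhs = 20, matching y values: none (0 points).
  x = 19: rhs = 10, matching y values: none (0 points).
  x = 20: rhs = 22, matching y values: none (0 points).
  x = 21: rhs = 16, matching y values: 4, 19 (2 points).
  x = 22: rhs = 21, matching y values: none (0 points).
Total affine count: 17.
Full point count |E(F_23)| = 17 + 1 = 18.
Hasse bound: |18 − (23+1)| = |-6| = 6 ≤ 2√23 ≈ 9.5917 ✓.


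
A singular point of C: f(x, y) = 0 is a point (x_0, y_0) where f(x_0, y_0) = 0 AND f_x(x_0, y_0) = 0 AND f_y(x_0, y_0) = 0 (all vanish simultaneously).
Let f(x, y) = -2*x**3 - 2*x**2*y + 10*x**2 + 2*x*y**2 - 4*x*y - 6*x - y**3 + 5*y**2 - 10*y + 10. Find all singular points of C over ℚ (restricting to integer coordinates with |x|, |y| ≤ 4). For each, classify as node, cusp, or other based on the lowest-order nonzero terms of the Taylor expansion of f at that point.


Singular points: {(1, 2)}; classification: cusp.

Compute partial derivatives:
  f_x = -6*x**2 - 4*x*y + 20*x + 2*y**2 - 4*y - 6.
  f_y = -2*x**2 + 4*x*y - 4*x - 3*y**2 + 10*y - 10.
Scan x_0 ∈ {−4, ..., 4}. For each x_0, f_y(x_0, y) is a polynomial in y; find its integer roots y ∈ {−4, ..., 4}, then test f_x and f at those candidates.
  x = -4: f_y(-4, y) = -3*y**2 - 6*y - 26; no integer root y with |y| ≤ 4.
  x = -3: f_y(-3, y) = -3*y**2 - 2*y - 16; no integer root y with |y| ≤ 4.
  x = -2: f_y(-2, y) = -3*y**2 + 2*y - 10; no integer root y with |y| ≤ 4.
  x = -1: f_y(-1, y) = -3*y**2 + 6*y - 8; no integer root y with |y| ≤ 4.
  x = 0: f_y(0, y) = -3*y**2 + 10*y - 10; no integer root y with |y| ≤ 4.
  x = 1: f_y(1, y) = -3*y**2 + 14*y - 16; vanishes at y ∈ {2}. (1, 2): f_x = 0, f = 0 — SINGULAR.
  x = 2: f_y(2, y) = -3*y**2 + 18*y - 26; no integer root y with |y| ≤ 4.
  x = 3: f_y(3, y) = -3*y**2 + 22*y - 40; vanishes at y ∈ {4}. (3, 4): f_x = -32 ≠ 0.
  x = 4: f_y(4, y) = -3*y**2 + 26*y - 58; no integer root y with |y| ≤ 4.
Only singular point on the grid: (1, 2).
Classify: substitute x = 1 + u, y = 2 + v and expand: f = -2*u**3 - 2*u**2*v + 2*u*v**2 - v**3 + v**2.
No constant or linear terms (consistent with a singular point). Quadratic part: v**2. Cubic part: -2*u**3 - 2*u**2*v + 2*u*v**2 - v**3.
The quadratic part v**2 is a perfect square, so there is a single (double) tangent line v = 0, i.e. y = 2. Restricting the cubic part to that line (v = 0) leaves -2*u**3 ≠ 0, so f is not divisible by v and the branch is v² ≈ 2*u**3 to lowest order — this is a cusp.
Classification: cusp.


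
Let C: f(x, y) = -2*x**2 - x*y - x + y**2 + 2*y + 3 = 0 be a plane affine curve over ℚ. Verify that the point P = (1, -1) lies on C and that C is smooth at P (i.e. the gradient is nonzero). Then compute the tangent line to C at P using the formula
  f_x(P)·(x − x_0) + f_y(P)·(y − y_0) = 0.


Tangent line at P: -4*x - y + 3 = 0.

Step 1: f(1, -1) = 0, so P lies on C.
Step 2: partial derivatives
  f_x(x, y) = -4*x - y - 1, f_y(x, y) = -x + 2*y + 2.
  f_x(P) = -4, f_y(P) = -1 (gradient nonzero, so P is smooth).
Step 3: tangent line at P: -4·(x − 1) + -1·(y − -1) = 0.
Expanding: -4*x - y + 3 = 0.


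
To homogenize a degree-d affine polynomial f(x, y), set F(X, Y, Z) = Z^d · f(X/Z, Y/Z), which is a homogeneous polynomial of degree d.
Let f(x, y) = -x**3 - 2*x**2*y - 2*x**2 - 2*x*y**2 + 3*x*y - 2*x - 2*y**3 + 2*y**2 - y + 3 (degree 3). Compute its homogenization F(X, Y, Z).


F(X, Y, Z) = -X**3 - 2*X**2*Y - 2*X**2*Z - 2*X*Y**2 + 3*X*Y*Z - 2*X*Z**2 - 2*Y**3 + 2*Y**2*Z - Y*Z**2 + 3*Z**3

deg(f) = 3.
Substitute x = X/Z, y = Y/Z into f, then multiply by Z^3.
  monomial -1·x^3·y^0 ↦ -1·X^3·Y^0·Z^0.
  monomial -2·x^2·y^1 ↦ -2·X^2·Y^1·Z^0.
  monomial -2·x^2·y^0 ↦ -2·X^2·Y^0·Z^1.
  monomial -2·x^1·y^2 ↦ -2·X^1·Y^2·Z^0.
  monomial 3·x^1·y^1 ↦ 3·X^1·Y^1·Z^1.
  monomial -2·x^1·y^0 ↦ -2·X^1·Y^0·Z^2.
  monomial -2·x^0·y^3 ↦ -2·X^0·Y^3·Z^0.
  monomial 2·x^0·y^2 ↦ 2·X^0·Y^2·Z^1.
  monomial -1·x^0·y^1 ↦ -1·X^0·Y^1·Z^2.
  monomial 3·x^0·y^0 ↦ 3·X^0·Y^0·Z^3.
Collecting: F(X, Y, Z) = -X**3 - 2*X**2*Y - 2*X**2*Z - 2*X*Y**2 + 3*X*Y*Z - 2*X*Z**2 - 2*Y**3 + 2*Y**2*Z - Y*Z**2 + 3*Z**3.


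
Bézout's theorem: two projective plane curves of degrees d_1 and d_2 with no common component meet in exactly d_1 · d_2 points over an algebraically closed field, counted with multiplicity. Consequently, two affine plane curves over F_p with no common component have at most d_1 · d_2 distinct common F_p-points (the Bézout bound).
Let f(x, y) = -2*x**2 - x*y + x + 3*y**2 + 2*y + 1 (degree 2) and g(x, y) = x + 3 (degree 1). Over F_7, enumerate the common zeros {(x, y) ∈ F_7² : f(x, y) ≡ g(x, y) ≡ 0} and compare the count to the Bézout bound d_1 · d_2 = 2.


Common zeros: ∅; count = 0; Bézout bound = 2.

deg(f) = 2, deg(g) = 1, so Bézout bound = 2.
Scan x ∈ F_7. For each x, list the y ∈ F_7 with f(x, y) ≡ 0 and those with g(x, y) ≡ 0 (mod 7); the common zeros in that column are the intersection.
  x = 0: f ≡ 0 at y ∈ ∅; g ≡ 0 at y ∈ ∅; common: ∅.
  x = 1: f ≡ 0 at y ∈ {0, 2}; g ≡ 0 at y ∈ ∅; common: ∅.
  x = 2: f ≡ 0 at y ∈ {2, 5}; g ≡ 0 at y ∈ ∅; common: ∅.
  x = 3: f ≡ 0 at y ∈ {0, 5}; g ≡ 0 at y ∈ ∅; common: ∅.
  x = 4: f ≡ 0 at y ∈ ∅; g ≡ 0 at y ∈ {0, 1, 2, 3, 4, 5, 6}; common: ∅.
  x = 5: f ≡ 0 at y ∈ ∅; g ≡ 0 at y ∈ ∅; common: ∅.
  x = 6: f ≡ 0 at y ∈ ∅; g ≡ 0 at y ∈ ∅; common: ∅.
Collecting: common zeros = ∅, so the count is 0.
Comparison with the Bézout bound: 0 ≤ 2 = deg(f)·deg(g), as expected for curves with no common component (the affine F_7-count falls short of the bound because intersections may lie at infinity, over extension fields, or carry multiplicity).


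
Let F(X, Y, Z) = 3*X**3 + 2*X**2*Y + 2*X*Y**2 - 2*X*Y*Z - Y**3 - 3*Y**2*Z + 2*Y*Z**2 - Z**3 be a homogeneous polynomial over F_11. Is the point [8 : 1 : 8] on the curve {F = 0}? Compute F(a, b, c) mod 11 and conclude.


F(8,1,8) ≡ 10 (mod 11); P is NOT on the curve.

Evaluate F(8, 1, 8) term-by-term (mod 11).
  3*X**3 ↦ 3·512·1·1 = 1536
  2*X**2*Y ↦ 2·64·1·1 = 128
  2*X*Y**2 ↦ 2·8·1·1 = 16
  -2*X*Y*Z ↦ -2·8·1·8 = -128
  -Y**3 ↦ -1·1·1·1 = -1
  -3*Y**2*Z ↦ -3·1·1·8 = -24
  2*Y*Z**2 ↦ 2·1·1·64 = 128
  -Z**3 ↦ -1·1·1·512 = -512
Sum: F(8, 1, 8) = (1536) + (128) + (16) + (-128) + (-1) + (-24) + (128) + (-512) = 1143.
Reducing mod 11: 1143 ≡ 10 (mod 11).
Since F(a, b, c) ≡ 10 ≠ 0 (mod 11), P does NOT lie on the curve.


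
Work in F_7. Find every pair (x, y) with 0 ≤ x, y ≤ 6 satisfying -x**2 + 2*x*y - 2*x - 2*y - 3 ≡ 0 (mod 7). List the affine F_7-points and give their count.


Affine F_7-points: {(0, 2), (2, 2), (3, 1), (4, 1), (5, 3), (6, 3)}; count = 6.

For each of the 49 pairs (x, y) ∈ F_7², evaluate f(x, y) mod 7. Record the zeros.
  x = 0: [0↦4, 1↦2, 2↦0, 3↦5, 4↦3, 5↦1, 6↦6]  zeros at y ∈ {2}
  x = 1: [0↦1, 1↦1, 2↦1, 3↦1, 4↦1, 5↦1, 6↦1]  zeros at y ∈ ∅
  x = 2: [0↦3, 1↦5, 2↦0, 3↦2, 4↦4, 5↦6, 6↦1]  zeros at y ∈ {2}
  x = 3: [0↦3, 1↦0, 2↦4, 3↦1, 4↦5, 5↦2, 6↦6]  zeros at y ∈ {1}
  x = 4: [0↦1, 1↦0, 2↦6, 3↦5, 4↦4, 5↦3, 6↦2]  zeros at y ∈ {1}
  x = 5: [0↦4, 1↦5, 2↦6, 3↦0, 4↦1, 5↦2, 6↦3]  zeros at y ∈ {3}
  x = 6: [0↦5, 1↦1, 2↦4, 3↦0, 4↦3, 5↦6, 6↦2]  zeros at y ∈ {3}
Collecting zeros: affine points = {(0, 2), (2, 2), (3, 1), (4, 1), (5, 3), (6, 3)}.
Total count |C(F_7)_aff| = 6.


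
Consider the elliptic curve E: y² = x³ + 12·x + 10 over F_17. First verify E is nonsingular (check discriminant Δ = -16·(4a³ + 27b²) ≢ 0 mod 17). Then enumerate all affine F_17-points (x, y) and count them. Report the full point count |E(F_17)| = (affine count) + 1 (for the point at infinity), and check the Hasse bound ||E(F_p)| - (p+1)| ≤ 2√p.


Affine points = {(2, 5), (2, 12), (5, 5), (5, 12), (6, 3), (6, 14), (10, 5), (10, 12), (13, 0), (14, 7), (14, 10)}; affine count = 11; |E(F_17)| = 12.

Discriminant check: Δ ∝ 4a³ + 27b² = 4·12³ + 27·10² = 4·1728 + 27·100 ≡ 7 (mod 17). Nonzero ⇒ E is nonsingular.
For each x ∈ F_17, compute rhs = x³ + 12·x + 10 mod 17, then count y ∈ F_17 with y² ≡ rhs.
  x = 0: rhs = 10, matching y values: none (0 points).
  x = 1: rhs = 6, matching y values: none (0 points).
  x = 2: rhs = 8, matching y values: 5, 12 (2 points).
  x = 3: rhs = 5, matching y values: none (0 points).
  x = 4: rhs = 3, matching y values: none (0 points).
  x = 5: rhs = 8, matching y values: 5, 12 (2 points).
  x = 6: rhs = 9, matching y values: 3, 14 (2 points).
  x = 7: rhs = 12, matching y values: none (0 points).
  x = 8: rhs = 6, matching y values: none (0 points).
  x = 9: rhs = 14, matching y values: none (0 points).
  x = 10: rhs = 8, matching y values: 5, 12 (2 points).
  x = 11: rhs = 11, matching y values: none (0 points).
  x = 12: rhs = 12, matching y values: none (0 points).
  x = 13: rhs = 0, matching y values: 0 (1 points).
  x = 14: rhs = 15, matching y values: 7, 10 (2 points).
  x = 15: rhs = 12, matching y values: none (0 points).
  x = 16: rhs = 14, matching y values: none (0 points).
Total affine count: 11.
Full point count |E(F_17)| = 11 + 1 = 12.
Hasse bound: |12 − (17+1)| = |-6| = 6 ≤ 2√17 ≈ 8.2462 ✓.


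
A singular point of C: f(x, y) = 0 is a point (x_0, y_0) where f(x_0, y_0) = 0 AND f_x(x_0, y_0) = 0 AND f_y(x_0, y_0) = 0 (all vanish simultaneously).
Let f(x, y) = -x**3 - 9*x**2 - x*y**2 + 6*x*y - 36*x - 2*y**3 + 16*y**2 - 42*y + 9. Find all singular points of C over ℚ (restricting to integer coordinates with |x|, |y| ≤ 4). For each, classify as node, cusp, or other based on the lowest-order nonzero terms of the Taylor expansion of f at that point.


Singular points: {(-3, 3)}; classification: cusp.

Compute partial derivatives:
  f_x = -3*x**2 - 18*x - y**2 + 6*y - 36.
  f_y = -2*x*y + 6*x - 6*y**2 + 32*y - 42.
Scan x_0 ∈ {−4, ..., 4}. For each x_0, f_y(x_0, y) is a polynomial in y; find its integer roots y ∈ {−4, ..., 4}, then test f_x and f at those candidates.
  x = -4: f_y(-4, y) = -6*y**2 + 40*y - 66; vanishes at y ∈ {3}. (-4, 3): f_x = -3 ≠ 0.
  x = -3: f_y(-3, y) = -6*y**2 + 38*y - 60; vanishes at y ∈ {3}. (-3, 3): f_x = 0, f = 0 — SINGULAR.
  x = -2: f_y(-2, y) = -6*y**2 + 36*y - 54; vanishes at y ∈ {3}. (-2, 3): f_x = -3 ≠ 0.
  x = -1: f_y(-1, y) = -6*y**2 + 34*y - 48; vanishes at y ∈ {3}. (-1, 3): f_x = -12 ≠ 0.
  x = 0: f_y(0, y) = -6*y**2 + 32*y - 42; vanishes at y ∈ {3}. (0, 3): f_x = -27 ≠ 0.
  x = 1: f_y(1, y) = -6*y**2 + 30*y - 36; vanishes at y ∈ {2, 3}. (1, 2): f_x = -49 ≠ 0; (1, 3): f_x = -48 ≠ 0.
  x = 2: f_y(2, y) = -6*y**2 + 28*y - 30; vanishes at y ∈ {3}. (2, 3): f_x = -75 ≠ 0.
  x = 3: f_y(3, y) = -6*y**2 + 26*y - 24; vanishes at y ∈ {3}. (3, 3): f_x = -108 ≠ 0.
  x = 4: f_y(4, y) = -6*y**2 + 24*y - 18; vanishes at y ∈ {1, 3}. (4, 1): f_x = -151 ≠ 0; (4, 3): f_x = -147 ≠ 0.
Only singular point on the grid: (-3, 3).
Classify: substitute x = -3 + u, y = 3 + v and expand: f = -u**3 - u*v**2 - 2*v**3 + v**2.
No constant or linear terms (consistent with a singular point). Quadratic part: v**2. Cubic part: -u**3 - u*v**2 - 2*v**3.
The quadratic part v**2 is a perfect square, so there is a single (double) tangent line v = 0, i.e. y = 3. Restricting the cubic part to that line (v = 0) leaves -u**3 ≠ 0, so f is not divisible by v and the branch is v² ≈ u**3 to lowest order — this is a cusp.
Classification: cusp.


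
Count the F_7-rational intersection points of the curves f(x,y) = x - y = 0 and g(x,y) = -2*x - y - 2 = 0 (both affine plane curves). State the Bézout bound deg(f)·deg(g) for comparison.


Common zeros: {(4, 4)}; count = 1; Bézout bound = 1.

deg(f) = 1, deg(g) = 1, so Bézout bound = 1.
Scan x ∈ F_7. For each x, list the y ∈ F_7 with f(x, y) ≡ 0 and those with g(x, y) ≡ 0 (mod 7); the common zeros in that column are the intersection.
  x = 0: f ≡ 0 at y ∈ {0}; g ≡ 0 at y ∈ {5}; common: ∅.
  x = 1: f ≡ 0 at y ∈ {1}; g ≡ 0 at y ∈ {3}; common: ∅.
  x = 2: f ≡ 0 at y ∈ {2}; g ≡ 0 at y ∈ {1}; common: ∅.
  x = 3: f ≡ 0 at y ∈ {3}; g ≡ 0 at y ∈ {6}; common: ∅.
  x = 4: f ≡ 0 at y ∈ {4}; g ≡ 0 at y ∈ {4}; common: {4}.
  x = 5: f ≡ 0 at y ∈ {5}; g ≡ 0 at y ∈ {2}; common: ∅.
  x = 6: f ≡ 0 at y ∈ {6}; g ≡ 0 at y ∈ {0}; common: ∅.
Collecting: common zeros = {(4, 4)}, so the count is 1.
Comparison with the Bézout bound: 1 ≤ 1 = deg(f)·deg(g), as expected for curves with no common component (the bound is attained).


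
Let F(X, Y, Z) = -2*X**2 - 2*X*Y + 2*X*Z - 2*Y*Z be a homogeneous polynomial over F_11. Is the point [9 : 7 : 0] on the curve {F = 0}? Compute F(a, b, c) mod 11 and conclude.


F(9,7,0) ≡ 9 (mod 11); P is NOT on the curve.

Evaluate F(9, 7, 0) term-by-term (mod 11).
  -2*X**2 ↦ -2·81·1·1 = -162
  -2*X*Y ↦ -2·9·7·1 = -126
  2*X*Z ↦ 2·9·1·0 = 0
  -2*Y*Z ↦ -2·1·7·0 = 0
Sum: F(9, 7, 0) = (-162) + (-126) + (0) + (0) = -288.
Reducing mod 11: -288 ≡ 9 (mod 11).
Since F(a, b, c) ≡ 9 ≠ 0 (mod 11), P does NOT lie on the curve.


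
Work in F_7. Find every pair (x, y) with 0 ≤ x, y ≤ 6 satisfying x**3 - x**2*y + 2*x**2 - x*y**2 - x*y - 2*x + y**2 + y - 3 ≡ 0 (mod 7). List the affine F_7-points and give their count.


Affine F_7-points: {(1, 5), (4, 1), (4, 2), (6, 0), (6, 3)}; count = 5.

For each of the 49 pairs (x, y) ∈ F_7², evaluate f(x, y) mod 7. Record the zeros.
  x = 0: [0↦4, 1↦6, 2↦3, 3↦2, 4↦3, 5↦6, 6↦4]  zeros at y ∈ ∅
  x = 1: [0↦5, 1↦4, 2↦3, 3↦2, 4↦1, 5↦0, 6↦6]  zeros at y ∈ {5}
  x = 2: [0↦2, 1↦3, 2↦2, 3↦6, 4↦1, 5↦1, 6↦6]  zeros at y ∈ ∅
  x = 3: [0↦1, 1↦2, 2↦6, 3↦6, 4↦2, 5↦1, 6↦3]  zeros at y ∈ ∅
  x = 4: [0↦1, 1↦0, 2↦0, 3↦1, 4↦3, 5↦6, 6↦3]  zeros at y ∈ {1, 2}
  x = 5: [0↦1, 1↦3, 2↦4, 3↦4, 4↦3, 5↦1, 6↦5]  zeros at y ∈ ∅
  x = 6: [0↦0, 1↦3, 2↦3, 3↦0, 4↦1, 5↦6, 6↦1]  zeros at y ∈ {0, 3}
Collecting zeros: affine points = {(1, 5), (4, 1), (4, 2), (6, 0), (6, 3)}.
Total count |C(F_7)_aff| = 5.


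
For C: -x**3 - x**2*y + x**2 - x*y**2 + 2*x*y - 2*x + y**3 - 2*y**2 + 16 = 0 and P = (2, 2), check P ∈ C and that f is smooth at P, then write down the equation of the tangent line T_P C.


Tangent line at P: -18*x - 4*y + 44 = 0.

Step 1: f(2, 2) = 0, so P lies on C.
Step 2: partial derivatives
  f_x(x, y) = -3*x**2 - 2*x*y + 2*x - y**2 + 2*y - 2, f_y(x, y) = -x**2 - 2*x*y + 2*x + 3*y**2 - 4*y.
  f_x(P) = -18, f_y(P) = -4 (gradient nonzero, so P is smooth).
Step 3: tangent line at P: -18·(x − 2) + -4·(y − 2) = 0.
Expanding: -18*x - 4*y + 44 = 0.


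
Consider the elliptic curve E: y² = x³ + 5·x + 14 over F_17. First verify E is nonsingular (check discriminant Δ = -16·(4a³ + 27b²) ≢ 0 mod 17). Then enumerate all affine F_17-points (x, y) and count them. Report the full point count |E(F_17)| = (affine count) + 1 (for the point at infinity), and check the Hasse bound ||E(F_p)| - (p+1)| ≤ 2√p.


Affine points = {(2, 7), (2, 10), (4, 8), (4, 9), (7, 1), (7, 16), (12, 0), (13, 7), (13, 10), (15, 8), (15, 9), (16, 5), (16, 12)}; affine count = 13; |E(F_17)| = 14.

Discriminant check: Δ ∝ 4a³ + 27b² = 4·5³ + 27·14² = 4·125 + 27·196 ≡ 12 (mod 17). Nonzero ⇒ E is nonsingular.
For each x ∈ F_17, compute rhs = x³ + 5·x + 14 mod 17, then count y ∈ F_17 with y² ≡ rhs.
  x = 0: rhs = 14, matching y values: none (0 points).
  x = 1: rhs = 3, matching y values: none (0 points).
  x = 2: rhs = 15, matching y values: 7, 10 (2 points).
  x = 3: rhs = 5, matching y values: none (0 points).
  x = 4: rhs = 13, matching y values: 8, 9 (2 points).
  x = 5: rhs = 11, matching y values: none (0 points).
  x = 6: rhs = 5, matching y values: none (0 points).
  x = 7: rhs = 1, matching y values: 1, 16 (2 points).
  x = 8: rhs = 5, matching y values: none (0 points).
  x = 9: rhs = 6, matching y values: none (0 points).
  x = 10: rhs = 10, matching y values: none (0 points).
  x = 11: rhs = 6, matching y values: none (0 points).
  x = 12: rhs = 0, matching y values: 0 (1 points).
  x = 13: rhs = 15, matching y values: 7, 10 (2 points).
  x = 14: rhs = 6, matching y values: none (0 points).
  x = 15: rhs = 13, matching y values: 8, 9 (2 points).
  x = 16: rhs = 8, matching y values: 5, 12 (2 points).
Total affine count: 13.
Full point count |E(F_17)| = 13 + 1 = 14.
Hasse bound: |14 − (17+1)| = |-4| = 4 ≤ 2√17 ≈ 8.2462 ✓.


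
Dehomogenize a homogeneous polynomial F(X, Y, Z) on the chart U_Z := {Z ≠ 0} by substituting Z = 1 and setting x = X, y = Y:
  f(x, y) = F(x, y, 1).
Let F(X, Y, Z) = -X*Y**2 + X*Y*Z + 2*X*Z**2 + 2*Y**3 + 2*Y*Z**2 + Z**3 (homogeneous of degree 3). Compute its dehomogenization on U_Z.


f(x, y) = -x*y**2 + x*y + 2*x + 2*y**3 + 2*y + 1

On U_Z we set Z = 1. Each monomial c·X^i·Y^j·Z^k in F becomes c·x^i·y^j·1^k = c·x^i·y^j.
Substituting Z = 1: F(X, Y, 1) = -x*y**2 + x*y + 2*x + 2*y**3 + 2*y + 1.
Note: deg(f) ≤ deg(F) = 3; strict inequality happens when F is divisible by Z (lost terms).


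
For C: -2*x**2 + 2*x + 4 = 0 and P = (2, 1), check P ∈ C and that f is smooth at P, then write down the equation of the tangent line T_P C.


Tangent line at P: 12 - 6*x = 0.

Step 1: f(2, 1) = 0, so P lies on C.
Step 2: partial derivatives
  f_x(x, y) = 2 - 4*x, f_y(x, y) = 0.
  f_x(P) = -6, f_y(P) = 0 (gradient nonzero, so P is smooth).
Step 3: tangent line at P: -6·(x − 2) + 0·(y − 1) = 0.
Expanding: 12 - 6*x = 0.


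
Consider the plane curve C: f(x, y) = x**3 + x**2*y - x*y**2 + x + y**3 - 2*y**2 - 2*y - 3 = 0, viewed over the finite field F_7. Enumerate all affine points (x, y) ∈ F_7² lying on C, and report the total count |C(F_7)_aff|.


Affine F_7-points: {(0, 2), (0, 3), (0, 4), (1, 2), (2, 0), (2, 5), (2, 6), (3, 6), (4, 2)}; count = 9.

For each of the 49 pairs (x, y) ∈ F_7², evaluate f(x, y) mod 7. Record the zeros.
  x = 0: [0↦4, 1↦1, 2↦0, 3↦0, 4↦0, 5↦6, 6↦3]  zeros at y ∈ {2, 3, 4}
  x = 1: [0↦6, 1↦3, 2↦0, 3↦3, 4↦4, 5↦2, 6↦3]  zeros at y ∈ {2}
  x = 2: [0↦0, 1↦6, 2↦3, 3↦4, 4↦1, 5↦0, 6↦0]  zeros at y ∈ {0, 5, 6}
  x = 3: [0↦6, 1↦2, 2↦1, 3↦2, 4↦4, 5↦6, 6↦0]  zeros at y ∈ {6}
  x = 4: [0↦2, 1↦4, 2↦0, 3↦3, 4↦5, 5↦5, 6↦2]  zeros at y ∈ {2}
  x = 5: [0↦1, 1↦4, 2↦6, 3↦6, 4↦3, 5↦3, 6↦5]  zeros at y ∈ ∅
  x = 6: [0↦2, 1↦1, 2↦4, 3↦3, 4↦4, 5↦6, 6↦1]  zeros at y ∈ ∅
Collecting zeros: affine points = {(0, 2), (0, 3), (0, 4), (1, 2), (2, 0), (2, 5), (2, 6), (3, 6), (4, 2)}.
Total count |C(F_7)_aff| = 9.


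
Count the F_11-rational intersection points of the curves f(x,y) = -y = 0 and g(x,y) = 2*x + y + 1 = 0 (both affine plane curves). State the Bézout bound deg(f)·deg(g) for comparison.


Common zeros: {(5, 0)}; count = 1; Bézout bound = 1.

deg(f) = 1, deg(g) = 1, so Bézout bound = 1.
Scan x ∈ F_11. For each x, list the y ∈ F_11 with f(x, y) ≡ 0 and those with g(x, y) ≡ 0 (mod 11); the common zeros in that column are the intersection.
  x = 0: f ≡ 0 at y ∈ {0}; g ≡ 0 at y ∈ {10}; common: ∅.
  x = 1: f ≡ 0 at y ∈ {0}; g ≡ 0 at y ∈ {8}; common: ∅.
  x = 2: f ≡ 0 at y ∈ {0}; g ≡ 0 at y ∈ {6}; common: ∅.
  x = 3: f ≡ 0 at y ∈ {0}; g ≡ 0 at y ∈ {4}; common: ∅.
  x = 4: f ≡ 0 at y ∈ {0}; g ≡ 0 at y ∈ {2}; common: ∅.
  x = 5: f ≡ 0 at y ∈ {0}; g ≡ 0 at y ∈ {0}; common: {0}.
  x = 6: f ≡ 0 at y ∈ {0}; g ≡ 0 at y ∈ {9}; common: ∅.
  x = 7: f ≡ 0 at y ∈ {0}; g ≡ 0 at y ∈ {7}; common: ∅.
  x = 8: f ≡ 0 at y ∈ {0}; g ≡ 0 at y ∈ {5}; common: ∅.
  x = 9: f ≡ 0 at y ∈ {0}; g ≡ 0 at y ∈ {3}; common: ∅.
  x = 10: f ≡ 0 at y ∈ {0}; g ≡ 0 at y ∈ {1}; common: ∅.
Collecting: common zeros = {(5, 0)}, so the count is 1.
Comparison with the Bézout bound: 1 ≤ 1 = deg(f)·deg(g), as expected for curves with no common component (the bound is attained).
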